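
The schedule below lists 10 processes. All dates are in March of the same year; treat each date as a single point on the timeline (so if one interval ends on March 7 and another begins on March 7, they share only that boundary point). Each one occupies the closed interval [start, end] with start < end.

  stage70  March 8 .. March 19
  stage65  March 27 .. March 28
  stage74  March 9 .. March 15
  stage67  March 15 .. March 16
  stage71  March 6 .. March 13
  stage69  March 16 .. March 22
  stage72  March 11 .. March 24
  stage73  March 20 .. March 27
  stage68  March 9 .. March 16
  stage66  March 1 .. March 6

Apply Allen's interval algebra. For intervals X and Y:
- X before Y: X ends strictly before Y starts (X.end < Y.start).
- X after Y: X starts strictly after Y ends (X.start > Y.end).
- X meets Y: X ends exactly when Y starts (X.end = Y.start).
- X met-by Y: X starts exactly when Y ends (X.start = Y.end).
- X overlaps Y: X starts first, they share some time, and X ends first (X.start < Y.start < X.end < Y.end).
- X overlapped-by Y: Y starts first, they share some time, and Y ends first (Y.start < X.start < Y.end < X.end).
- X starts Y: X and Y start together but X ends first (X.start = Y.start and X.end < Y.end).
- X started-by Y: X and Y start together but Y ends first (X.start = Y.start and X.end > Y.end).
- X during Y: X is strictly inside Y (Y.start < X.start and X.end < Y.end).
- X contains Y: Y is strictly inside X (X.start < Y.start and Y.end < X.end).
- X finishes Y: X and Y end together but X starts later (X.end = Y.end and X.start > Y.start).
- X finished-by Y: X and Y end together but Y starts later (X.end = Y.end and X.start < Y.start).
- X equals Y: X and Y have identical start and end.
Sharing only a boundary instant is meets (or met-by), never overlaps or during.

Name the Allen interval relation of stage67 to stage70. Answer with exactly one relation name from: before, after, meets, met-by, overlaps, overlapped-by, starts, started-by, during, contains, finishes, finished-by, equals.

during

stage67 = [March 15, March 16]; stage70 = [March 8, March 19].
Compare endpoints: stage67.start > stage70.start, stage67.start < stage70.end, stage67.end > stage70.start, stage67.end < stage70.end.
That pattern is 'during'.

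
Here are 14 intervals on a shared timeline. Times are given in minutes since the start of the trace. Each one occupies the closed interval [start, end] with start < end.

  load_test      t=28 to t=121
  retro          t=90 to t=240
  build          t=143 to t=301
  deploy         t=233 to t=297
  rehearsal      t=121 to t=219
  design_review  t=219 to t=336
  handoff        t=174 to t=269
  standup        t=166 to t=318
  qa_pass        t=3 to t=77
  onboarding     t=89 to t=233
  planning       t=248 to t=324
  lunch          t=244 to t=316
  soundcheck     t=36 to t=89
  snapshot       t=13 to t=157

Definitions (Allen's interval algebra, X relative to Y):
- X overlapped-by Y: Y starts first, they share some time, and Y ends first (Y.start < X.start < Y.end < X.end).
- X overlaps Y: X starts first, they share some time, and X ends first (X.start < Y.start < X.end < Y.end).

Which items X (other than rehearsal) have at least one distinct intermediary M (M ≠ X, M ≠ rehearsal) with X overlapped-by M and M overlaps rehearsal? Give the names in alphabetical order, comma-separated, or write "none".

build, onboarding, retro

Target rehearsal = [t=121, t=219].
Intermediaries M with M overlaps rehearsal: snapshot.
Via snapshot — items with X overlapped-by snapshot: build, onboarding, retro.
Union: build, onboarding, retro.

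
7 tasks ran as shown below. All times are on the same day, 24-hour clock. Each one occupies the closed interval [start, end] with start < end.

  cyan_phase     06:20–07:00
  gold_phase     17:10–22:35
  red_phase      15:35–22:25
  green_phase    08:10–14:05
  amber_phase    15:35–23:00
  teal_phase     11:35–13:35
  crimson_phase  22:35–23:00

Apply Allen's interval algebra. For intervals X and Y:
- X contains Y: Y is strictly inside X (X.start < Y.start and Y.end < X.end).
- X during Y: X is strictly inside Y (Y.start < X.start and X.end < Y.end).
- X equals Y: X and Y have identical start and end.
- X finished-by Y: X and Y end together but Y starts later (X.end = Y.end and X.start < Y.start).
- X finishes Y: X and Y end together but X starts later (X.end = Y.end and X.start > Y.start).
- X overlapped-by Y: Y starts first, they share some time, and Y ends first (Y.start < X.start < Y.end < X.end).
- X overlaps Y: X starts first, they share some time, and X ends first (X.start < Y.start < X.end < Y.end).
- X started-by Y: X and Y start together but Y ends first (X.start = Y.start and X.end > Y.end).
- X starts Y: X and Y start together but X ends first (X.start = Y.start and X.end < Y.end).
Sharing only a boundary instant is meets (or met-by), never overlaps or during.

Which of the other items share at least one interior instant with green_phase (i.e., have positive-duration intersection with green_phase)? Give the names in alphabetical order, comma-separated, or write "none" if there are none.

teal_phase

Target green_phase = [08:10, 14:05].
amber_phase [15:35, 23:00] → after → no.
crimson_phase [22:35, 23:00] → after → no.
cyan_phase [06:20, 07:00] → before → no.
gold_phase [17:10, 22:35] → after → no.
red_phase [15:35, 22:25] → after → no.
teal_phase [11:35, 13:35] → during → yes.
Result: teal_phase.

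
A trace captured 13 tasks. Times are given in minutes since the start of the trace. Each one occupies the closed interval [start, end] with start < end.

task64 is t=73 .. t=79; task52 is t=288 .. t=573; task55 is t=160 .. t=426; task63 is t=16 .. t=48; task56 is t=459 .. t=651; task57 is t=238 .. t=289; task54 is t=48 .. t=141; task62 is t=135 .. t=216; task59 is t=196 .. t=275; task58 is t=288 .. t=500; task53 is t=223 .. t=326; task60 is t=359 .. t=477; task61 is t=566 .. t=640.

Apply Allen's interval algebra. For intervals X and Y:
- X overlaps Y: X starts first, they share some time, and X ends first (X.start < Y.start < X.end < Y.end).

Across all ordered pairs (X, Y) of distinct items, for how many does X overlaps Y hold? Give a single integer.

Checking all 156 ordered pairs for relation 'overlaps'; matching pairs in alphabetical order:
(task52, task56): task52 overlaps task56 ✓
(task52, task61): task52 overlaps task61 ✓
(task53, task52): task53 overlaps task52 ✓
(task53, task58): task53 overlaps task58 ✓
(task54, task62): task54 overlaps task62 ✓
(task55, task52): task55 overlaps task52 ✓
(task55, task58): task55 overlaps task58 ✓
(task55, task60): task55 overlaps task60 ✓
(task57, task52): task57 overlaps task52 ✓
(task57, task58): task57 overlaps task58 ✓
(task58, task56): task58 overlaps task56 ✓
(task59, task53): task59 overlaps task53 ✓
(task59, task57): task59 overlaps task57 ✓
(task60, task56): task60 overlaps task56 ✓
(task62, task55): task62 overlaps task55 ✓
(task62, task59): task62 overlaps task59 ✓
Count: 16.

16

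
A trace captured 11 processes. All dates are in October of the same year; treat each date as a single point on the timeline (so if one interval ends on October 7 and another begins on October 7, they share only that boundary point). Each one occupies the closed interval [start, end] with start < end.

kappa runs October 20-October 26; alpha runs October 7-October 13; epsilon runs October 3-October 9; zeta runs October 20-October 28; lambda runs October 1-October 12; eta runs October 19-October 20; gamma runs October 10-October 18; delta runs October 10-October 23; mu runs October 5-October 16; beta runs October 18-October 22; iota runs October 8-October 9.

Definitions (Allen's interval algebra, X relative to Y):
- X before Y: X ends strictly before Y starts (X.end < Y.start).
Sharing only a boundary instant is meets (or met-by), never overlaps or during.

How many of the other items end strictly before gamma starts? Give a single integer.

2

Target gamma = [October 10, October 18].
alpha [October 7, October 13] → overlaps → no.
beta [October 18, October 22] → met-by → no.
delta [October 10, October 23] → started-by → no.
epsilon [October 3, October 9] → before → counts.
eta [October 19, October 20] → after → no.
iota [October 8, October 9] → before → counts.
kappa [October 20, October 26] → after → no.
lambda [October 1, October 12] → overlaps → no.
mu [October 5, October 16] → overlaps → no.
zeta [October 20, October 28] → after → no.
Total: 2.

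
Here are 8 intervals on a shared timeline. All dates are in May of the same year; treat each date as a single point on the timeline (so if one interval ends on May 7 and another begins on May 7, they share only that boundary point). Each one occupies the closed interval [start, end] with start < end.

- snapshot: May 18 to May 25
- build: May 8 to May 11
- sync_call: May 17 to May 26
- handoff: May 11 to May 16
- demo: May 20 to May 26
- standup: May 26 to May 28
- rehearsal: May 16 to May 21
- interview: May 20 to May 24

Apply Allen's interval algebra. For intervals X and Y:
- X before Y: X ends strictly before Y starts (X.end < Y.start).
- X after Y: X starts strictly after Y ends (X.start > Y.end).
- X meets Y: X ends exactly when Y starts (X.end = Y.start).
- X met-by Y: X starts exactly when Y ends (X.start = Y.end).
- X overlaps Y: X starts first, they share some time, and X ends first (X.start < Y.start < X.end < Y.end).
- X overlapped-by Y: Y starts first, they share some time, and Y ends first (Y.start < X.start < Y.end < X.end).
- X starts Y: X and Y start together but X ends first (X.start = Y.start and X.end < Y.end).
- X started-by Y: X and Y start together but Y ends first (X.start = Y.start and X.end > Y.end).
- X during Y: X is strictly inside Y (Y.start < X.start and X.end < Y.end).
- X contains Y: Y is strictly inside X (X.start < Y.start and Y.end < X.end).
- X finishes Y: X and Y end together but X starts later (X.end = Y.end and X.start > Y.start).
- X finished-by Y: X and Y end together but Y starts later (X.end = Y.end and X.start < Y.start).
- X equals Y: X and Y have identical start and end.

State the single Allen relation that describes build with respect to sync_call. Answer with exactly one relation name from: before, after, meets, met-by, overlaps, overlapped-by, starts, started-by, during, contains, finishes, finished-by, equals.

build = [May 8, May 11]; sync_call = [May 17, May 26].
Compare endpoints: build.start < sync_call.start, build.start < sync_call.end, build.end < sync_call.start, build.end < sync_call.end.
That pattern is 'before'.

before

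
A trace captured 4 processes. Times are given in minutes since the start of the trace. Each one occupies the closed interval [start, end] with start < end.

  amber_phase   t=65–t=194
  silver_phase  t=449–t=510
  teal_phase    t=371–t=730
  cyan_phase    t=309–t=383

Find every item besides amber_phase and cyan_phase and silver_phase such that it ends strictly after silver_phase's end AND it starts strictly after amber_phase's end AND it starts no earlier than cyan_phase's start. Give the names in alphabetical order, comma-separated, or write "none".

Conditions: its end is strictly after silver_phase's end (X.end > t=510) AND its start is strictly after amber_phase's end (X.start > t=194) AND its start is no earlier than cyan_phase's start (X.start >= t=309).
teal_phase: end t=730 > t=510? ✓; start t=371 > t=194? ✓; start t=371 >= t=309? ✓ → yes.
Result: teal_phase.

teal_phase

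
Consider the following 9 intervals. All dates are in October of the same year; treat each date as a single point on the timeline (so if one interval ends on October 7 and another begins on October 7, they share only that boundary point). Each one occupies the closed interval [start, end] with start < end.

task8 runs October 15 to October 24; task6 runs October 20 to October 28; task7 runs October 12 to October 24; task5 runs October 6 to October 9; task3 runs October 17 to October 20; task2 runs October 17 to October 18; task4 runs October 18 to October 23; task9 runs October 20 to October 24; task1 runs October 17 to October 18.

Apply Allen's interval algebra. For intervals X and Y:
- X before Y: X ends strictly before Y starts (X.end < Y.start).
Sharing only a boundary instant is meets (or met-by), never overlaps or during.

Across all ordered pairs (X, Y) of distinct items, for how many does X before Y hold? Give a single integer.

12

Checking all 72 ordered pairs for relation 'before'; matching pairs in alphabetical order:
(task1, task6): task1 before task6 ✓
(task1, task9): task1 before task9 ✓
(task2, task6): task2 before task6 ✓
(task2, task9): task2 before task9 ✓
(task5, task1): task5 before task1 ✓
(task5, task2): task5 before task2 ✓
(task5, task3): task5 before task3 ✓
(task5, task4): task5 before task4 ✓
(task5, task6): task5 before task6 ✓
(task5, task7): task5 before task7 ✓
(task5, task8): task5 before task8 ✓
(task5, task9): task5 before task9 ✓
Count: 12.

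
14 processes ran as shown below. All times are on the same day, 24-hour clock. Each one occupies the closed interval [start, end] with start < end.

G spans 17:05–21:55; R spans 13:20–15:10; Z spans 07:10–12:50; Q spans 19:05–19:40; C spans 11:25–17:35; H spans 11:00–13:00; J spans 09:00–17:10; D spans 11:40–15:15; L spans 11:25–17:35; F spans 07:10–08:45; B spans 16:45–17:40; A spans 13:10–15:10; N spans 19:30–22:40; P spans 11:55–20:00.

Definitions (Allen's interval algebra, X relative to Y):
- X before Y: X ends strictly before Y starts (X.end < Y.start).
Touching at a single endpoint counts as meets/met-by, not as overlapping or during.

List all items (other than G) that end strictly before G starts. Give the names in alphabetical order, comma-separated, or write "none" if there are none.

A, D, F, H, R, Z

Target G = [17:05, 21:55].
A [13:10, 15:10] → before → yes.
B [16:45, 17:40] → overlaps → no.
C [11:25, 17:35] → overlaps → no.
D [11:40, 15:15] → before → yes.
F [07:10, 08:45] → before → yes.
H [11:00, 13:00] → before → yes.
J [09:00, 17:10] → overlaps → no.
L [11:25, 17:35] → overlaps → no.
N [19:30, 22:40] → overlapped-by → no.
P [11:55, 20:00] → overlaps → no.
Q [19:05, 19:40] → during → no.
R [13:20, 15:10] → before → yes.
Z [07:10, 12:50] → before → yes.
Result: A, D, F, H, R, Z.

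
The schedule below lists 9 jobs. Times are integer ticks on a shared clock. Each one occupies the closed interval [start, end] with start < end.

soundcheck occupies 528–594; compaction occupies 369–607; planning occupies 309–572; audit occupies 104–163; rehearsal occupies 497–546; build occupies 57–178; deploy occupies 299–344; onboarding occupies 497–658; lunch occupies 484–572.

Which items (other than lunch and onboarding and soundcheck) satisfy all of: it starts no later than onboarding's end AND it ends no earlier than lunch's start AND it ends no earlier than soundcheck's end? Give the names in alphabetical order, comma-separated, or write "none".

Conditions: its start is no later than onboarding's end (X.start <= 658) AND its end is no earlier than lunch's start (X.end >= 484) AND its end is no earlier than soundcheck's end (X.end >= 594).
audit: start 104 <= 658? ✓; end 163 >= 484? ✗; end 163 >= 594? ✗ → no.
build: start 57 <= 658? ✓; end 178 >= 484? ✗; end 178 >= 594? ✗ → no.
compaction: start 369 <= 658? ✓; end 607 >= 484? ✓; end 607 >= 594? ✓ → yes.
deploy: start 299 <= 658? ✓; end 344 >= 484? ✗; end 344 >= 594? ✗ → no.
planning: start 309 <= 658? ✓; end 572 >= 484? ✓; end 572 >= 594? ✗ → no.
rehearsal: start 497 <= 658? ✓; end 546 >= 484? ✓; end 546 >= 594? ✗ → no.
Result: compaction.

compaction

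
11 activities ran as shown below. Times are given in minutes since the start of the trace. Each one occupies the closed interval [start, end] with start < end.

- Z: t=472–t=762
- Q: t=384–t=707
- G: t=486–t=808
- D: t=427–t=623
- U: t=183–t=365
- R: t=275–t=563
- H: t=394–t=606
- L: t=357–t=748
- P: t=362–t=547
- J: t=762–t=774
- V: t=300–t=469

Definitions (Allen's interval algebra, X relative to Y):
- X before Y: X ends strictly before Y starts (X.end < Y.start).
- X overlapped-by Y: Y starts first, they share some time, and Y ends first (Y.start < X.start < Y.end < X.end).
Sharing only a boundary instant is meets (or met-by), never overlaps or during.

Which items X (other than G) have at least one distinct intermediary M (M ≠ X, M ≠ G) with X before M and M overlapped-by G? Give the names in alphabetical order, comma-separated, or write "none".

Target G = [t=486, t=808].
Intermediaries M with M overlapped-by G: none.
Union: none.

none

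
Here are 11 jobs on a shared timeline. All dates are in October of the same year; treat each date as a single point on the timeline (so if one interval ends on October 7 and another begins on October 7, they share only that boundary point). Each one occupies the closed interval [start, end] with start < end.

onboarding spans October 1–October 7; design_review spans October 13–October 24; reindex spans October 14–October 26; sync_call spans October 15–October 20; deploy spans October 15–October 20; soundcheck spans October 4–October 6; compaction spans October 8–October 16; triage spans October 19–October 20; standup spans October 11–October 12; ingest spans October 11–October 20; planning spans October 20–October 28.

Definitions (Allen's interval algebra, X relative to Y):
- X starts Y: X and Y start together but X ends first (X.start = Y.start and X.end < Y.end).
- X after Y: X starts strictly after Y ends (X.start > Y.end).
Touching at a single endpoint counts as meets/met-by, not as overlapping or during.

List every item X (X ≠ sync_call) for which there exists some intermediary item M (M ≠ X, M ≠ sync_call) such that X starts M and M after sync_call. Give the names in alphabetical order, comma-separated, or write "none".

none

Target sync_call = [October 15, October 20].
Intermediaries M with M after sync_call: none.
Union: none.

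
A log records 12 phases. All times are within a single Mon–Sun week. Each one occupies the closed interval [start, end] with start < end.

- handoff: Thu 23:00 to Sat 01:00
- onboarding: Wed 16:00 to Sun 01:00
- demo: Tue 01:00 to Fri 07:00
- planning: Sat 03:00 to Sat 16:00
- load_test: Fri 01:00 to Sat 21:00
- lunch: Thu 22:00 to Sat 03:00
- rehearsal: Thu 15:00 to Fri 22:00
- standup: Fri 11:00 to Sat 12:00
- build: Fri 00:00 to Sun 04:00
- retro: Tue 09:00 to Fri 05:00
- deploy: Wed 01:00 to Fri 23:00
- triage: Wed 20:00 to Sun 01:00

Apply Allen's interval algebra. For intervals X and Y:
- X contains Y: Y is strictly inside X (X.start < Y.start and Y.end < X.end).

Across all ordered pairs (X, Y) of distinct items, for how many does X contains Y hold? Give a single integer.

20

Checking all 132 ordered pairs for relation 'contains'; matching pairs in alphabetical order:
(build, load_test): build contains load_test ✓
(build, planning): build contains planning ✓
(build, standup): build contains standup ✓
(demo, retro): demo contains retro ✓
(deploy, rehearsal): deploy contains rehearsal ✓
(load_test, planning): load_test contains planning ✓
(load_test, standup): load_test contains standup ✓
(lunch, handoff): lunch contains handoff ✓
(onboarding, handoff): onboarding contains handoff ✓
(onboarding, load_test): onboarding contains load_test ✓
(onboarding, lunch): onboarding contains lunch ✓
(onboarding, planning): onboarding contains planning ✓
(onboarding, rehearsal): onboarding contains rehearsal ✓
(onboarding, standup): onboarding contains standup ✓
(triage, handoff): triage contains handoff ✓
(triage, load_test): triage contains load_test ✓
(triage, lunch): triage contains lunch ✓
(triage, planning): triage contains planning ✓
(triage, rehearsal): triage contains rehearsal ✓
(triage, standup): triage contains standup ✓
Count: 20.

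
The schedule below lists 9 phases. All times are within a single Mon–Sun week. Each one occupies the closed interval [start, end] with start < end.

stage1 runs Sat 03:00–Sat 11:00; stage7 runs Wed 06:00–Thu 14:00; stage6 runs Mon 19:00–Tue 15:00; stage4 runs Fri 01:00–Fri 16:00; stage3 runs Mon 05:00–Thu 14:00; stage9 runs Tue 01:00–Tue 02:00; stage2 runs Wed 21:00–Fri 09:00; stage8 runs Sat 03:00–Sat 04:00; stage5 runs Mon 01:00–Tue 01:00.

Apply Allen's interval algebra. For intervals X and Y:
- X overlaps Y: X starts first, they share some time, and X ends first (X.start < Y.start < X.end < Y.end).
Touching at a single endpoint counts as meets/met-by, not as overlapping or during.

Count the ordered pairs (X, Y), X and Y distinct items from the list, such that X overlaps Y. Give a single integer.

Checking all 72 ordered pairs for relation 'overlaps'; matching pairs in alphabetical order:
(stage2, stage4): stage2 overlaps stage4 ✓
(stage3, stage2): stage3 overlaps stage2 ✓
(stage5, stage3): stage5 overlaps stage3 ✓
(stage5, stage6): stage5 overlaps stage6 ✓
(stage7, stage2): stage7 overlaps stage2 ✓
Count: 5.

5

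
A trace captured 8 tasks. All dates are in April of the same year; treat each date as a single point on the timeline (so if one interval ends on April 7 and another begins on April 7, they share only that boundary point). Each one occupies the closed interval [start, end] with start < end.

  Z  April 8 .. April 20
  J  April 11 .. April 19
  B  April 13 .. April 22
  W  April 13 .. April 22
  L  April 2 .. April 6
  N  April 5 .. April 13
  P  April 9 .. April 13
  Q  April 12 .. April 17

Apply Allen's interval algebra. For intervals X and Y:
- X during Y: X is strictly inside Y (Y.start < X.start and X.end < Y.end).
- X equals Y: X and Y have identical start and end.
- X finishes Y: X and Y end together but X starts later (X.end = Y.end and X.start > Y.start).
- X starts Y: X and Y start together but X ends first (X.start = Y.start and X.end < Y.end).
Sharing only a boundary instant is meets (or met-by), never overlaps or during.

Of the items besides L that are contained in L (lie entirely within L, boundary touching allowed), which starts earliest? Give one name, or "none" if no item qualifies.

Target L = [April 2, April 6].
B [April 13, April 22] → after → excluded.
J [April 11, April 19] → after → excluded.
N [April 5, April 13] → overlapped-by → excluded.
P [April 9, April 13] → after → excluded.
Q [April 12, April 17] → after → excluded.
W [April 13, April 22] → after → excluded.
Z [April 8, April 20] → after → excluded.
No candidates → none.

none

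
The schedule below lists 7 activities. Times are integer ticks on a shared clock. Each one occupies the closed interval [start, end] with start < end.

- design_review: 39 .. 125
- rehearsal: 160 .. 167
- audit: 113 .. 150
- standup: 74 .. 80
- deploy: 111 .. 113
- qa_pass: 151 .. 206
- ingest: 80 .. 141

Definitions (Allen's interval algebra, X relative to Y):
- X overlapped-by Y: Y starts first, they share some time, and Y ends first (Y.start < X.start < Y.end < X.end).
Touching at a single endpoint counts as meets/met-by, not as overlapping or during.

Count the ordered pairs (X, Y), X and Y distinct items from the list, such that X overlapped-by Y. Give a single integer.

Checking all 42 ordered pairs for relation 'overlapped-by'; matching pairs in alphabetical order:
(audit, design_review): audit overlapped-by design_review ✓
(audit, ingest): audit overlapped-by ingest ✓
(ingest, design_review): ingest overlapped-by design_review ✓
Count: 3.

3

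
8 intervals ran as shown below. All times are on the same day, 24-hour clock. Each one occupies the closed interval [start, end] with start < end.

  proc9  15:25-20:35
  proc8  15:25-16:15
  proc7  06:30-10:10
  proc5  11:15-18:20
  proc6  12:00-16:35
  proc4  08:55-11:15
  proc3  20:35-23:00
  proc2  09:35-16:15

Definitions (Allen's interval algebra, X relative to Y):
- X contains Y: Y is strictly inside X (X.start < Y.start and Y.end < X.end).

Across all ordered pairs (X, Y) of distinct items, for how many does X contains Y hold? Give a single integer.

3

Checking all 56 ordered pairs for relation 'contains'; matching pairs in alphabetical order:
(proc5, proc6): proc5 contains proc6 ✓
(proc5, proc8): proc5 contains proc8 ✓
(proc6, proc8): proc6 contains proc8 ✓
Count: 3.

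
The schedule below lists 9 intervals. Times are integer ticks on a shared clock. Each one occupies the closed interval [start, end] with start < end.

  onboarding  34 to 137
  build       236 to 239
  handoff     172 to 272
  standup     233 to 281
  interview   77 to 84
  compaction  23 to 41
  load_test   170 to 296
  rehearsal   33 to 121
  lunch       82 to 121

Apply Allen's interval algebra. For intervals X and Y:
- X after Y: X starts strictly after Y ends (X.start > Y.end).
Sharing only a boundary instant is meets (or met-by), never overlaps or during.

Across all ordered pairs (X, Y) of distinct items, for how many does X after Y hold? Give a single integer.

Checking all 72 ordered pairs for relation 'after'; matching pairs in alphabetical order:
(build, compaction): build after compaction ✓
(build, interview): build after interview ✓
(build, lunch): build after lunch ✓
(build, onboarding): build after onboarding ✓
(build, rehearsal): build after rehearsal ✓
(handoff, compaction): handoff after compaction ✓
(handoff, interview): handoff after interview ✓
(handoff, lunch): handoff after lunch ✓
(handoff, onboarding): handoff after onboarding ✓
(handoff, rehearsal): handoff after rehearsal ✓
(interview, compaction): interview after compaction ✓
(load_test, compaction): load_test after compaction ✓
(load_test, interview): load_test after interview ✓
(load_test, lunch): load_test after lunch ✓
(load_test, onboarding): load_test after onboarding ✓
(load_test, rehearsal): load_test after rehearsal ✓
(lunch, compaction): lunch after compaction ✓
(standup, compaction): standup after compaction ✓
(standup, interview): standup after interview ✓
(standup, lunch): standup after lunch ✓
(standup, onboarding): standup after onboarding ✓
(standup, rehearsal): standup after rehearsal ✓
Count: 22.

22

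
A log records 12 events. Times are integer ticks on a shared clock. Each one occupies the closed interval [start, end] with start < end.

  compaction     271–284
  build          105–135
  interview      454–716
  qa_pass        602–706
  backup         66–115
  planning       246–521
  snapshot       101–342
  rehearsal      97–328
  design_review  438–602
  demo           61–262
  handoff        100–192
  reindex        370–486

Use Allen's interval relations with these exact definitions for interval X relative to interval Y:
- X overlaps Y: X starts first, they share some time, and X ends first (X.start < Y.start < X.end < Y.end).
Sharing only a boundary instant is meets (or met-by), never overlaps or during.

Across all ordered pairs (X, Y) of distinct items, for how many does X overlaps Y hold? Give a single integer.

16

Checking all 132 ordered pairs for relation 'overlaps'; matching pairs in alphabetical order:
(backup, build): backup overlaps build ✓
(backup, handoff): backup overlaps handoff ✓
(backup, rehearsal): backup overlaps rehearsal ✓
(backup, snapshot): backup overlaps snapshot ✓
(demo, planning): demo overlaps planning ✓
(demo, rehearsal): demo overlaps rehearsal ✓
(demo, snapshot): demo overlaps snapshot ✓
(design_review, interview): design_review overlaps interview ✓
(handoff, snapshot): handoff overlaps snapshot ✓
(planning, design_review): planning overlaps design_review ✓
(planning, interview): planning overlaps interview ✓
(rehearsal, planning): rehearsal overlaps planning ✓
(rehearsal, snapshot): rehearsal overlaps snapshot ✓
(reindex, design_review): reindex overlaps design_review ✓
(reindex, interview): reindex overlaps interview ✓
(snapshot, planning): snapshot overlaps planning ✓
Count: 16.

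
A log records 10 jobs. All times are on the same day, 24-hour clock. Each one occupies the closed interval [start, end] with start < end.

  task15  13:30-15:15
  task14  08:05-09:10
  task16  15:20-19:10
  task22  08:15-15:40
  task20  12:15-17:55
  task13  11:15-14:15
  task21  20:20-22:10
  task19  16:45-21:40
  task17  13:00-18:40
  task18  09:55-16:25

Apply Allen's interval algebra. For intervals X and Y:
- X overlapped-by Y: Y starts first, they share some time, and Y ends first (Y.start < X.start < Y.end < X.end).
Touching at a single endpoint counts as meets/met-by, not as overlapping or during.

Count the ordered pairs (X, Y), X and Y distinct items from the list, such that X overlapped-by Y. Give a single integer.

Checking all 90 ordered pairs for relation 'overlapped-by'; matching pairs in alphabetical order:
(task15, task13): task15 overlapped-by task13 ✓
(task16, task17): task16 overlapped-by task17 ✓
(task16, task18): task16 overlapped-by task18 ✓
(task16, task20): task16 overlapped-by task20 ✓
(task16, task22): task16 overlapped-by task22 ✓
(task17, task13): task17 overlapped-by task13 ✓
(task17, task18): task17 overlapped-by task18 ✓
(task17, task20): task17 overlapped-by task20 ✓
(task17, task22): task17 overlapped-by task22 ✓
(task18, task22): task18 overlapped-by task22 ✓
(task19, task16): task19 overlapped-by task16 ✓
(task19, task17): task19 overlapped-by task17 ✓
(task19, task20): task19 overlapped-by task20 ✓
(task20, task13): task20 overlapped-by task13 ✓
(task20, task18): task20 overlapped-by task18 ✓
(task20, task22): task20 overlapped-by task22 ✓
(task21, task19): task21 overlapped-by task19 ✓
(task22, task14): task22 overlapped-by task14 ✓
Count: 18.

18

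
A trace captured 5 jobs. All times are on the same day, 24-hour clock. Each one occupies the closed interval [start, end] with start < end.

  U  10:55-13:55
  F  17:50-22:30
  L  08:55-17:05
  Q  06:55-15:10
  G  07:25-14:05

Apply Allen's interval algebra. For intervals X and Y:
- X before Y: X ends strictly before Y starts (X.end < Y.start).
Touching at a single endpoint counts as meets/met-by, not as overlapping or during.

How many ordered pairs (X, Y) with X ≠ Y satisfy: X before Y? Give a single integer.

Checking all 20 ordered pairs for relation 'before'; matching pairs in alphabetical order:
(G, F): G before F ✓
(L, F): L before F ✓
(Q, F): Q before F ✓
(U, F): U before F ✓
Count: 4.

4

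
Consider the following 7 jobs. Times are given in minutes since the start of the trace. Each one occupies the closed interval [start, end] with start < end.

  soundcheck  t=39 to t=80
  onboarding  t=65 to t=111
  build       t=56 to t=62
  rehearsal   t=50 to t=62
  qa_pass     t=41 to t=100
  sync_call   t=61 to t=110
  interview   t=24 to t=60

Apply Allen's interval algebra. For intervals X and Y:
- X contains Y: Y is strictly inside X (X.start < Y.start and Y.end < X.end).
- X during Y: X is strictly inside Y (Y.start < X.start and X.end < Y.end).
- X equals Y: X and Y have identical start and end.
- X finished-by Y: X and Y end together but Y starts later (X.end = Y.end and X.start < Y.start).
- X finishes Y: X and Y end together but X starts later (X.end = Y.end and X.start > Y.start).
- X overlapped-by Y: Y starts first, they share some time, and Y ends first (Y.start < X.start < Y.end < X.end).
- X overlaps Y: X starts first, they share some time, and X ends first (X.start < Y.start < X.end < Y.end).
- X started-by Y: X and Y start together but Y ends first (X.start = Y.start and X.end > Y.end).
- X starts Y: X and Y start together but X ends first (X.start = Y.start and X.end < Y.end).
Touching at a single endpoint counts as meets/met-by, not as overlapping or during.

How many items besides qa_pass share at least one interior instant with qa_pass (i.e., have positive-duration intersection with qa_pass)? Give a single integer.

Target qa_pass = [t=41, t=100].
build [t=56, t=62] → during → counts.
interview [t=24, t=60] → overlaps → counts.
onboarding [t=65, t=111] → overlapped-by → counts.
rehearsal [t=50, t=62] → during → counts.
soundcheck [t=39, t=80] → overlaps → counts.
sync_call [t=61, t=110] → overlapped-by → counts.
Total: 6.

6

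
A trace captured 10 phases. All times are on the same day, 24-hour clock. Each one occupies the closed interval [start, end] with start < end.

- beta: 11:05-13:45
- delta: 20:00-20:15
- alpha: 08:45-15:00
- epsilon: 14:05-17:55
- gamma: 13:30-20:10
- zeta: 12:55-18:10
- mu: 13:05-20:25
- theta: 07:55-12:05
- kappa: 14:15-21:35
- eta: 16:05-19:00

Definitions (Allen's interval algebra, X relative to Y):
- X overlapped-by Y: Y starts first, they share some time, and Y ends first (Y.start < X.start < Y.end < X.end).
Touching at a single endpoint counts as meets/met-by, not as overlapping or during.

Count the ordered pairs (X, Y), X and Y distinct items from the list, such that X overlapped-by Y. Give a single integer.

Checking all 90 ordered pairs for relation 'overlapped-by'; matching pairs in alphabetical order:
(alpha, theta): alpha overlapped-by theta ✓
(beta, theta): beta overlapped-by theta ✓
(delta, gamma): delta overlapped-by gamma ✓
(epsilon, alpha): epsilon overlapped-by alpha ✓
(eta, epsilon): eta overlapped-by epsilon ✓
(eta, zeta): eta overlapped-by zeta ✓
(gamma, alpha): gamma overlapped-by alpha ✓
(gamma, beta): gamma overlapped-by beta ✓
(gamma, zeta): gamma overlapped-by zeta ✓
(kappa, alpha): kappa overlapped-by alpha ✓
(kappa, epsilon): kappa overlapped-by epsilon ✓
(kappa, gamma): kappa overlapped-by gamma ✓
(kappa, mu): kappa overlapped-by mu ✓
(kappa, zeta): kappa overlapped-by zeta ✓
(mu, alpha): mu overlapped-by alpha ✓
(mu, beta): mu overlapped-by beta ✓
(mu, zeta): mu overlapped-by zeta ✓
(zeta, alpha): zeta overlapped-by alpha ✓
(zeta, beta): zeta overlapped-by beta ✓
Count: 19.

19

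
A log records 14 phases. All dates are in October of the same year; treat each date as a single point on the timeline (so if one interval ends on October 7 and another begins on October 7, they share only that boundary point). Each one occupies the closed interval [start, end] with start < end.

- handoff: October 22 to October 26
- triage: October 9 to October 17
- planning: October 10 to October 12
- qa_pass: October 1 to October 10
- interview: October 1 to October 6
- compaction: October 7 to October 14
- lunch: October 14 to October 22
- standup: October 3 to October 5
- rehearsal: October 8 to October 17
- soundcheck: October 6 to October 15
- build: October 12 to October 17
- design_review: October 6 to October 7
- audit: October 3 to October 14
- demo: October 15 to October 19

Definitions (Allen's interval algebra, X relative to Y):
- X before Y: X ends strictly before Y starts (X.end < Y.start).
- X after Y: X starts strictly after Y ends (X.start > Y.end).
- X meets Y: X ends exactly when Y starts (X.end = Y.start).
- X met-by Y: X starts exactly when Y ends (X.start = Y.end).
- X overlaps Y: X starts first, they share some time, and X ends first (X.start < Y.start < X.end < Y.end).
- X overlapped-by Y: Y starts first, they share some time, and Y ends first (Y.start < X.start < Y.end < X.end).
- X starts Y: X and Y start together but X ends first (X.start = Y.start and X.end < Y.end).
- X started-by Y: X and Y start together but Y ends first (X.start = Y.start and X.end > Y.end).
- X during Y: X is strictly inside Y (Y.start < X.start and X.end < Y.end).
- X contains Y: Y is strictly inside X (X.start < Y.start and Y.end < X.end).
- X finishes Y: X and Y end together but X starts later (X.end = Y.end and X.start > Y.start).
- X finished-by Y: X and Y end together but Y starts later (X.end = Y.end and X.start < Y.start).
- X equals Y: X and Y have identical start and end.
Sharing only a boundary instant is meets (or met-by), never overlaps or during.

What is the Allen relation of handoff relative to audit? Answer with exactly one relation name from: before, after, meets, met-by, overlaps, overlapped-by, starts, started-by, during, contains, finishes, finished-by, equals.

handoff = [October 22, October 26]; audit = [October 3, October 14].
Compare endpoints: handoff.start > audit.start, handoff.start > audit.end, handoff.end > audit.start, handoff.end > audit.end.
That pattern is 'after'.

after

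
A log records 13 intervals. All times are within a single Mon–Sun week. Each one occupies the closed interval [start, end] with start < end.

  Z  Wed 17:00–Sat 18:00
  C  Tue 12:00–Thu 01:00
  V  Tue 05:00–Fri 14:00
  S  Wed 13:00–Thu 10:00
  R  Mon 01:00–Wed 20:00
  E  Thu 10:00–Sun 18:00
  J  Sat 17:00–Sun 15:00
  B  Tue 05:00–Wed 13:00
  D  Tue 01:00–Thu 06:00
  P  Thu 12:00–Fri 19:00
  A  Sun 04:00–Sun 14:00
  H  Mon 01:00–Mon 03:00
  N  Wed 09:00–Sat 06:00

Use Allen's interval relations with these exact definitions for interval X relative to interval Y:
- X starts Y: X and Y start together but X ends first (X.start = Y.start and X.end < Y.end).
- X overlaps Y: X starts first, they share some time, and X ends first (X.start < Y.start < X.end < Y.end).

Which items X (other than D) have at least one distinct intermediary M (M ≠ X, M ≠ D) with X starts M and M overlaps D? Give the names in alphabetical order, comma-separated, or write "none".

Target D = [Tue 01:00, Thu 06:00].
Intermediaries M with M overlaps D: R.
Via R — items with X starts R: H.
Union: H.

H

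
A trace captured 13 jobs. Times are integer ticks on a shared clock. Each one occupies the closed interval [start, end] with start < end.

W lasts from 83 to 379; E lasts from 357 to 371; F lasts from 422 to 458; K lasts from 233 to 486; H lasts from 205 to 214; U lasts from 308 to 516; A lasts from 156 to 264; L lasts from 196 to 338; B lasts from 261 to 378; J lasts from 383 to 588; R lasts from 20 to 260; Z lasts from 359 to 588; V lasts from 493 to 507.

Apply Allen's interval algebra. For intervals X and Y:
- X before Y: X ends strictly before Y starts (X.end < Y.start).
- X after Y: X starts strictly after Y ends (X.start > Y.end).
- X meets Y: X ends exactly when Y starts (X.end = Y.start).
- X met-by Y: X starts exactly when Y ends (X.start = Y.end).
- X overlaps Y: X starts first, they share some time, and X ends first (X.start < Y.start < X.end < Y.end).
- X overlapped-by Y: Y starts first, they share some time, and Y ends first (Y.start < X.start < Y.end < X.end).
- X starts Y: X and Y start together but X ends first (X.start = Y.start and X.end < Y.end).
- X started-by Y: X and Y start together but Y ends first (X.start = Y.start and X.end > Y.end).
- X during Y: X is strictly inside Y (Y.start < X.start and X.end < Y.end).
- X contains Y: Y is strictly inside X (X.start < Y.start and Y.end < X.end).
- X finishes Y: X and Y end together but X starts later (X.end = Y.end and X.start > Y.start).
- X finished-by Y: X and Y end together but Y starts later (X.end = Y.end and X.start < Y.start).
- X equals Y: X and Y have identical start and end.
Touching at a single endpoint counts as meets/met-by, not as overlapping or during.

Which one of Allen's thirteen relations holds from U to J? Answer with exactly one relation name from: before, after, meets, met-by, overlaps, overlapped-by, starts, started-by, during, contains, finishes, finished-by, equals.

overlaps

U = [308, 516]; J = [383, 588].
Compare endpoints: U.start < J.start, U.start < J.end, U.end > J.start, U.end < J.end.
That pattern is 'overlaps'.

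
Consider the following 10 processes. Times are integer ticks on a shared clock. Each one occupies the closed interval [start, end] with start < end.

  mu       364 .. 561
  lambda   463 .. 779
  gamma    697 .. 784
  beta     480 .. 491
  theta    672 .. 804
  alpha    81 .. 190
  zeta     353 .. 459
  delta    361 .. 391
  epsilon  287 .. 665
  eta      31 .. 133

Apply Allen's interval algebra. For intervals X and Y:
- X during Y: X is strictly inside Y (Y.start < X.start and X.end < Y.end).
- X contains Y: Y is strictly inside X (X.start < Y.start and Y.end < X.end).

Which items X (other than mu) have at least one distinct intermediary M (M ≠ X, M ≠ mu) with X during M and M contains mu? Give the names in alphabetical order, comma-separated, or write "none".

Target mu = [364, 561].
Intermediaries M with M contains mu: epsilon.
Via epsilon — items with X during epsilon: beta, delta, zeta.
Union: beta, delta, zeta.

beta, delta, zeta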